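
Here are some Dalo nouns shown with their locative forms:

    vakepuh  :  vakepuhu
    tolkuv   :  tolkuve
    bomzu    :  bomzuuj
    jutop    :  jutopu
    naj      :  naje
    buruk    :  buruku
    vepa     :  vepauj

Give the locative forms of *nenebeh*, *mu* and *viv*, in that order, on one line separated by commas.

The suffix is conditioned by the final sound: -u when the stem ends in a voiceless consonant (*vakepuh*, *jutop*, *buruk*); -e when the stem ends in a voiced consonant (*tolkuv*, *naj*); -uj when the stem ends in a vowel (*bomzu*, *vepa*).
Since the final sound of *nenebeh* is /h/ (a voiceless consonant), it takes -u, giving *nenebehu*.
The final sound of *mu* is /u/, which is a vowel, so the suffix is -uj, giving *muuj*.
Since the final sound of *viv* is /v/ (a voiced consonant), it takes -e, giving *vive*.

nenebehu, muuj, vive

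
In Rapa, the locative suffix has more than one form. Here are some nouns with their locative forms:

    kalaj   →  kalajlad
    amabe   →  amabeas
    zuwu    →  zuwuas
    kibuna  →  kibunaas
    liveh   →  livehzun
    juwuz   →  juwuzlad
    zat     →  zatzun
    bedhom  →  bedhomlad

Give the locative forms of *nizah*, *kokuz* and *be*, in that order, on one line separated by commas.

nizahzun, kokuzlad, beas

The pattern is voicing of the final sound: -zun when the stem ends in a voiceless consonant (*liveh*, *zat*); -lad when the stem ends in a voiced consonant (*kalaj*, *juwuz*, *bedhom*); -as when the stem ends in a vowel (*amabe*, *zuwu*, *kibuna*).
The final sound of *nizah* is /h/, which is a voiceless consonant, so the suffix is -zun, giving *nizahzun*.
*kokuz*: final sound = /z/, a voiced consonant → -lad → *kokuzlad*.
Since the final sound of *be* is /e/ (a vowel), it takes -as, giving *beas*.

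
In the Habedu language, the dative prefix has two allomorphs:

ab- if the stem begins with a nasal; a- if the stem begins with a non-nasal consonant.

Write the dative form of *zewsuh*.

azewsuh

*zewsuh* — first consonant /z/ (non-nasal) → a- → *azewsuh*.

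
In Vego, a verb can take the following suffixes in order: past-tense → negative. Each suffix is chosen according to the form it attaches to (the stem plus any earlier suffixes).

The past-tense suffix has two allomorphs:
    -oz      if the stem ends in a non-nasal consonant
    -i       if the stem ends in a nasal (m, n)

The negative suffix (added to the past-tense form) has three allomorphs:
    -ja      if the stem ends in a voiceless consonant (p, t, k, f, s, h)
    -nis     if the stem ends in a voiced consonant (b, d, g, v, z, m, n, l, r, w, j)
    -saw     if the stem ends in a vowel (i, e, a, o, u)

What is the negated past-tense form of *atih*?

Since the final consonant of *atih* is /h/ (non-nasal), it takes -oz, giving *atihoz*.
The final sound of the past-tense form *atihoz* is /z/, which is a voiced consonant, so the negative suffix is -nis, giving *atihoznis*.

atihoznis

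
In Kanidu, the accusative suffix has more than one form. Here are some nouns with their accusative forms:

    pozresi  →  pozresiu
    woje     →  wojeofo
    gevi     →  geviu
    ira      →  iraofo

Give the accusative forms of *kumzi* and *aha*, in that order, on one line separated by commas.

The alternation tracks the last vowel of the stem — -u when the last vowel of the stem is a high vowel (*pozresi*, *gevi*); -ofo when the last vowel of the stem is a non-high vowel (*woje*, *ira*).
The last vowel of *kumzi* is /i/, which is a high vowel, so the suffix is -u, giving *kumziu*.
*aha*: last vowel = /a/, a non-high vowel → -ofo → *ahaofo*.

kumziu, ahaofo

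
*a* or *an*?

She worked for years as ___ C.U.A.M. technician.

The indefinite article is chosen by the initial *sound* of the following word, not its spelling.
The initialism *C.U.A.M.* is read letter by letter; the first letter, C, is pronounced /siː/, which begins with a consonant sound.
So the article is *a*: She worked for years as a C.U.A.M. technician.

a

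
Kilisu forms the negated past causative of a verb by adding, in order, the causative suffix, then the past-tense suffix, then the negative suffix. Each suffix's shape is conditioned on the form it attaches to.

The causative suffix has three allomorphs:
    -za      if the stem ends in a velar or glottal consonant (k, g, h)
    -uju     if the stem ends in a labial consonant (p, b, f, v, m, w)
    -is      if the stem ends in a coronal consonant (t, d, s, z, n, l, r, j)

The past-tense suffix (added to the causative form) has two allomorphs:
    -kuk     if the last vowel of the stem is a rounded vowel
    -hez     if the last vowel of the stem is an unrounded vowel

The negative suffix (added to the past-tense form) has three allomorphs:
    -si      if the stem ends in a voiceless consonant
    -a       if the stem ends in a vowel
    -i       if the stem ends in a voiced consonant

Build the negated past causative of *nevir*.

Since the final consonant of *nevir* is /r/ (coronal), it takes -is, giving *neviris*.
The causative form *neviris* — last vowel /i/ (an unrounded vowel) → -hez → *nevirishez*.
The past-tense form *nevirishez* — final sound /z/ (a voiced consonant) → -i → *nevirishezi*.

nevirishezi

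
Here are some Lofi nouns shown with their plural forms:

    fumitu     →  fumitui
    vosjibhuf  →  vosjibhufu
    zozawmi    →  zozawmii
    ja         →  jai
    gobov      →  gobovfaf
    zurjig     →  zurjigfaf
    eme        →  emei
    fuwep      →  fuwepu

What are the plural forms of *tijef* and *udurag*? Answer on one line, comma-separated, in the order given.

The alternation tracks the final sound of the stem — -u when the stem ends in a voiceless consonant (*vosjibhuf*, *fuwep*); -faf when the stem ends in a voiced consonant (*gobov*, *zurjig*); -i when the stem ends in a vowel (*fumitu*, *zozawmi*, *ja*, *eme*).
*tijef*: final sound = /f/, a voiceless consonant → -u → *tijefu*.
Since the final sound of *udurag* is /g/ (a voiced consonant), it takes -faf, giving *uduragfaf*.

tijefu, uduragfaf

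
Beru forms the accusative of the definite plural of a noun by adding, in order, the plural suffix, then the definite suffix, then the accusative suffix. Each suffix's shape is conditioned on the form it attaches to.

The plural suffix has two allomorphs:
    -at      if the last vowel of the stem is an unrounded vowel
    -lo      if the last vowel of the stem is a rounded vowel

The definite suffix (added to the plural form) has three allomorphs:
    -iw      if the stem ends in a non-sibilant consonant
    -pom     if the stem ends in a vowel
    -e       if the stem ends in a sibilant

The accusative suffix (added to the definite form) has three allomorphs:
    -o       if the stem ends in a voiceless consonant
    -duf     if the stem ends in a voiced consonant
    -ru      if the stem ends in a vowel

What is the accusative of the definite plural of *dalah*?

dalahatiwduf

Since the last vowel of *dalah* is /a/ (an unrounded vowel), it takes -at, giving *dalahat*.
The plural form *dalahat*: final sound = /t/, a non-sibilant consonant → -iw → *dalahatiw*.
The final sound of the definite form *dalahatiw* is /w/, which is a voiced consonant, so the accusative suffix is -duf, giving *dalahatiwduf*.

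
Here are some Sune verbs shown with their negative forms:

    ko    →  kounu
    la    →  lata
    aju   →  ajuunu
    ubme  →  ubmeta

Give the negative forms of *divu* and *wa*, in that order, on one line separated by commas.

Looking at the last vowel of each stem: -unu when the last vowel of the stem is a rounded vowel (*ko*, *aju*); -ta when the last vowel of the stem is an unrounded vowel (*la*, *ubme*).
*divu* — last vowel /u/ (a rounded vowel) → -unu → *divuunu*.
Since the last vowel of *wa* is /a/ (an unrounded vowel), it takes -ta, giving *wata*.

divuunu, wata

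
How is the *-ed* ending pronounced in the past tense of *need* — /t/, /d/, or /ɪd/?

The stem *need* ends in /t/ or /d/.
The -ed suffix is realized as /ɪd/ after /t, d/; as /t/ after other voiceless consonants; and as /d/ after other voiced sounds.
So -ed on *need* is pronounced /ɪd/.

/ɪd/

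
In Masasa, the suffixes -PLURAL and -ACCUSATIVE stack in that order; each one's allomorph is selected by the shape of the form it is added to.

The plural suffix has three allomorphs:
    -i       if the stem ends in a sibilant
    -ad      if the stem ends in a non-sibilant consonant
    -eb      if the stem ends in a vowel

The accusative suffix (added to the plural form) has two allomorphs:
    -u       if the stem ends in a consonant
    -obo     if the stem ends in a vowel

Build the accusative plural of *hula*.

hulaebu

Since the final sound of *hula* is /a/ (a vowel), it takes -eb, giving *hulaeb*.
Since the final sound of the plural form *hulaeb* is /b/ (a consonant), it takes -u, giving *hulaebu*.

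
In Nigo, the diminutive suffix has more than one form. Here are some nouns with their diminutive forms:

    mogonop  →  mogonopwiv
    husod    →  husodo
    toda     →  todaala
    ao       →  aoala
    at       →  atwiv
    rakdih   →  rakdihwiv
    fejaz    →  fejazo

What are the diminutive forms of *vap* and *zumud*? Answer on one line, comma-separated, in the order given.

The pattern is voicing of the final sound: -wiv when the stem ends in a voiceless consonant (*mogonop*, *at*, *rakdih*); -o when the stem ends in a voiced consonant (*husod*, *fejaz*); -ala when the stem ends in a vowel (*toda*, *ao*).
*vap*: final sound = /p/, a voiceless consonant → -wiv → *vapwiv*.
The final sound of *zumud* is /d/, which is a voiced consonant, so the suffix is -o, giving *zumudo*.

vapwiv, zumudo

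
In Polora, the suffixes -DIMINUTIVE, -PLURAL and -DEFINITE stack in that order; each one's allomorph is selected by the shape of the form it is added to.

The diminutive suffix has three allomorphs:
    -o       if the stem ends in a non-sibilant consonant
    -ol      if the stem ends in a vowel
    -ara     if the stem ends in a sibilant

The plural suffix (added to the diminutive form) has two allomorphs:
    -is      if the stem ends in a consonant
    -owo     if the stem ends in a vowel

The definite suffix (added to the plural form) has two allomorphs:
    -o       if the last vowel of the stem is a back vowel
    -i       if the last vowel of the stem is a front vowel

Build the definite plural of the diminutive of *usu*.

usuolisi

Since the final sound of *usu* is /u/ (a vowel), it takes -ol, giving *usuol*.
The diminutive form *usuol*: final sound = /l/, a consonant → -is → *usuolis*.
The last vowel of the plural form *usuolis* is /i/, which is a front vowel, so the definite suffix is -i, giving *usuolisi*.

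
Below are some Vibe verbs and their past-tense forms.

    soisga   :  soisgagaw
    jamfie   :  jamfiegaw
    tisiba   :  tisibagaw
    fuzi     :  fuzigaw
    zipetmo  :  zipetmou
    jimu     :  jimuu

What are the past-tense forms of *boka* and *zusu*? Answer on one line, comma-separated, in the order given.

The alternation tracks the last vowel of the stem — -u when the last vowel of the stem is a rounded vowel (*zipetmo*, *jimu*); -gaw when the last vowel of the stem is an unrounded vowel (*soisga*, *jamfie*, *tisiba*, *fuzi*).
The last vowel of *boka* is /a/, which is an unrounded vowel, so the suffix is -gaw, giving *bokagaw*.
The last vowel of *zusu* is /u/, which is a rounded vowel, so the suffix is -u, giving *zusuu*.

bokagaw, zusuu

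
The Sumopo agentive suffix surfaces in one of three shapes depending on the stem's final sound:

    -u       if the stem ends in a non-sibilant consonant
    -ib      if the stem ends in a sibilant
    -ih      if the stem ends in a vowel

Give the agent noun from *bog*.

bogu

Since the final sound of *bog* is /g/ (a non-sibilant consonant), it takes -u, giving *bogu*.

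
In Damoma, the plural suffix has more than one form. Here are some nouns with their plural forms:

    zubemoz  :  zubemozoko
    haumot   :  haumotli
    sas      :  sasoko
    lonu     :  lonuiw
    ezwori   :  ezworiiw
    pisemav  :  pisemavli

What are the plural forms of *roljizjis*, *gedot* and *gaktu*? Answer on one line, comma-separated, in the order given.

Looking at the final sound of each stem: -oko when the stem ends in a sibilant (*zubemoz*, *sas*); -li when the stem ends in a non-sibilant consonant (*haumot*, *pisemav*); -iw when the stem ends in a vowel (*lonu*, *ezwori*).
*roljizjis*: final sound = /s/, a sibilant → -oko → *roljizjisoko*.
*gedot* — final sound /t/ (a non-sibilant consonant) → -li → *gedotli*.
Since the final sound of *gaktu* is /u/ (a vowel), it takes -iw, giving *gaktuiw*.

roljizjisoko, gedotli, gaktuiw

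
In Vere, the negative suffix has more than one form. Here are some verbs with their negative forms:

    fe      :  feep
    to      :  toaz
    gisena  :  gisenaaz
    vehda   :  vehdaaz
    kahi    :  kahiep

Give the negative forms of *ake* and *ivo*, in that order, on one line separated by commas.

Looking at the last vowel of each stem: -ep when the last vowel of the stem is a front vowel (*fe*, *kahi*); -az when the last vowel of the stem is a back vowel (*to*, *gisena*, *vehda*).
*ake* — last vowel /e/ (a front vowel) → -ep → *akeep*.
*ivo* — last vowel /o/ (a back vowel) → -az → *ivoaz*.

akeep, ivoaz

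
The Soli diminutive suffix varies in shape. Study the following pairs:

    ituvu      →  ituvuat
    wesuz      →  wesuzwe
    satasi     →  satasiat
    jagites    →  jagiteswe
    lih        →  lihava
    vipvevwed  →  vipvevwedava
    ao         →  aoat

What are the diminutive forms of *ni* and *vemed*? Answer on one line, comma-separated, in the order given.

niat, vemedava

Looking at the final sound of each stem: -we when the stem ends in a sibilant (*wesuz*, *jagites*); -ava when the stem ends in a non-sibilant consonant (*lih*, *vipvevwed*); -at when the stem ends in a vowel (*ituvu*, *satasi*, *ao*).
*ni*: final sound = /i/, a vowel → -at → *niat*.
The final sound of *vemed* is /d/, which is a non-sibilant consonant, so the suffix is -ava, giving *vemedava*.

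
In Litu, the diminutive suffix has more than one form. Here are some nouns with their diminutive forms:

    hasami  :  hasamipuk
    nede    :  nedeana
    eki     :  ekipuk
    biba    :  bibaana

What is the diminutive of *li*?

The alternation tracks the last vowel of the stem — -puk when the last vowel of the stem is a high vowel (*hasami*, *eki*); -ana when the last vowel of the stem is a non-high vowel (*nede*, *biba*).
Since the last vowel of *li* is /i/ (a high vowel), it takes -puk, giving *lipuk*.

lipuk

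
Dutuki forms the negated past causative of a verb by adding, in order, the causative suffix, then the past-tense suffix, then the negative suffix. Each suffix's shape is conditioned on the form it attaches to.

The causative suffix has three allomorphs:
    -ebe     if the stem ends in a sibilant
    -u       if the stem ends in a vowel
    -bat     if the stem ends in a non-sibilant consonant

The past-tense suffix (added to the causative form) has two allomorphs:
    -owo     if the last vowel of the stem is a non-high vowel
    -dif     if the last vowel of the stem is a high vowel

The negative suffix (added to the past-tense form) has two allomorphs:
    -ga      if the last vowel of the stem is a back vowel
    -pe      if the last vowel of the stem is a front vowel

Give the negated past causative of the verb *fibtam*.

fibtambatowoga

*fibtam* — final sound /m/ (a non-sibilant consonant) → -bat → *fibtambat*.
The causative form *fibtambat* — last vowel /a/ (a non-high vowel) → -owo → *fibtambatowo*.
The past-tense form *fibtambatowo* — last vowel /o/ (a back vowel) → -ga → *fibtambatowoga*.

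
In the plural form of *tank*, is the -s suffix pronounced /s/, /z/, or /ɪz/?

The stem *tank* ends in a voiceless non-sibilant consonant.
The plural suffix surfaces as /ɪz/ after sibilants, /s/ after other voiceless consonants, and /z/ after other voiced sounds.
So the plural -s on *tank* is pronounced /s/.

/s/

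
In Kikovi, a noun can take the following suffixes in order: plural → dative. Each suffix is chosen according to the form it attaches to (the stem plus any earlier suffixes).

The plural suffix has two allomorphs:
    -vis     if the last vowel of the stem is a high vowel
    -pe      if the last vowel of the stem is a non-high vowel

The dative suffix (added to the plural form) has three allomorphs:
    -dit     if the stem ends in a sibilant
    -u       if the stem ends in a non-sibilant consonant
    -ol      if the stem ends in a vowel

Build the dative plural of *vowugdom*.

vowugdompeol

*vowugdom* — last vowel /o/ (a non-high vowel) → -pe → *vowugdompe*.
The plural form *vowugdompe* — final sound /e/ (a vowel) → -ol → *vowugdompeol*.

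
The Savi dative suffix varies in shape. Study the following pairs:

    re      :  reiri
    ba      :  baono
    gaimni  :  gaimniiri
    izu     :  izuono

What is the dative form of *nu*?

The suffix is conditioned by the last vowel: -iri when the last vowel of the stem is a front vowel (*re*, *gaimni*); -ono when the last vowel of the stem is a back vowel (*ba*, *izu*).
The last vowel of *nu* is /u/, which is a back vowel, so the suffix is -ono, giving *nuono*.

nuono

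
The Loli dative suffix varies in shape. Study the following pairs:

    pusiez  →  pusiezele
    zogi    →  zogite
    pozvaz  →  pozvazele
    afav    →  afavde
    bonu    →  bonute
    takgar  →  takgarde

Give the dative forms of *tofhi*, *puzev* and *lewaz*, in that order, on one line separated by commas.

tofhite, puzevde, lewazele

The alternation tracks the final sound of the stem — -ele when the stem ends in a sibilant (*pusiez*, *pozvaz*); -de when the stem ends in a non-sibilant consonant (*afav*, *takgar*); -te when the stem ends in a vowel (*zogi*, *bonu*).
*tofhi*: final sound = /i/, a vowel → -te → *tofhite*.
*puzev*: final sound = /v/, a non-sibilant consonant → -de → *puzevde*.
The final sound of *lewaz* is /z/, which is a sibilant, so the suffix is -ele, giving *lewazele*.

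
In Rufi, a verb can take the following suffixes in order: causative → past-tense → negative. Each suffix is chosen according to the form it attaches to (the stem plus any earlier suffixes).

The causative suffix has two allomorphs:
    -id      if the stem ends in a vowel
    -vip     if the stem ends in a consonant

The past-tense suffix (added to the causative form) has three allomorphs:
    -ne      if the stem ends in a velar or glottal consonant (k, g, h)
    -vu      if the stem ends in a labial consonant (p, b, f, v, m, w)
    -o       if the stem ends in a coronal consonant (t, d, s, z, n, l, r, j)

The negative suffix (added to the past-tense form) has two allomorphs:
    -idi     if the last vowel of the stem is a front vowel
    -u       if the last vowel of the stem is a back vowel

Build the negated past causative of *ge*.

The final sound of *ge* is /e/, which is a vowel, so the causative suffix is -id, giving *geid*.
The causative form *geid* — final consonant /d/ (coronal) → -o → *geido*.
The last vowel of the past-tense form *geido* is /o/, which is a back vowel, so the negative suffix is -u, giving *geidou*.

geidou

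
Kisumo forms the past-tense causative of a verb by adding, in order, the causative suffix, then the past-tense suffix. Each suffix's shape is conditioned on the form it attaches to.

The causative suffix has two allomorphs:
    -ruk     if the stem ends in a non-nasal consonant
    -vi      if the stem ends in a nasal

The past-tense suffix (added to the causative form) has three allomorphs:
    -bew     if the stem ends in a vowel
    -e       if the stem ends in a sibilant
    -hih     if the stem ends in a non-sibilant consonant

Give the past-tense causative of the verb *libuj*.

libujrukhih

Since the final consonant of *libuj* is /j/ (non-nasal), it takes -ruk, giving *libujruk*.
Since the final sound of the causative form *libujruk* is /k/ (a non-sibilant consonant), it takes -hih, giving *libujrukhih*.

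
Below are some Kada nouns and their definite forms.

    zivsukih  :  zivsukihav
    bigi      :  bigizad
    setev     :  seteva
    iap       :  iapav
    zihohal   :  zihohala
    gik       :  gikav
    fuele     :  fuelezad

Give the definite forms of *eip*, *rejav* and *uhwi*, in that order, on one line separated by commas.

eipav, rejava, uhwizad

The alternation tracks the final sound of the stem — -av when the stem ends in a voiceless consonant (*zivsukih*, *iap*, *gik*); -a when the stem ends in a voiced consonant (*setev*, *zihohal*); -zad when the stem ends in a vowel (*bigi*, *fuele*).
The final sound of *eip* is /p/, which is a voiceless consonant, so the suffix is -av, giving *eipav*.
The final sound of *rejav* is /v/, which is a voiced consonant, so the suffix is -a, giving *rejava*.
Since the final sound of *uhwi* is /i/ (a vowel), it takes -zad, giving *uhwizad*.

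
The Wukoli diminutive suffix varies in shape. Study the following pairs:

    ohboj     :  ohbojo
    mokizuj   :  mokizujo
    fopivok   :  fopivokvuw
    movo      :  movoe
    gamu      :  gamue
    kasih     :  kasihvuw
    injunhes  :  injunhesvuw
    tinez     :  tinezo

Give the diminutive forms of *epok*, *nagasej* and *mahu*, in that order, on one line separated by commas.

epokvuw, nagasejo, mahue

The alternation tracks the final sound of the stem — -vuw when the stem ends in a voiceless consonant (*fopivok*, *kasih*, *injunhes*); -o when the stem ends in a voiced consonant (*ohboj*, *mokizuj*, *tinez*); -e when the stem ends in a vowel (*movo*, *gamu*).
*epok*: final sound = /k/, a voiceless consonant → -vuw → *epokvuw*.
*nagasej*: final sound = /j/, a voiced consonant → -o → *nagasejo*.
Since the final sound of *mahu* is /u/ (a vowel), it takes -e, giving *mahue*.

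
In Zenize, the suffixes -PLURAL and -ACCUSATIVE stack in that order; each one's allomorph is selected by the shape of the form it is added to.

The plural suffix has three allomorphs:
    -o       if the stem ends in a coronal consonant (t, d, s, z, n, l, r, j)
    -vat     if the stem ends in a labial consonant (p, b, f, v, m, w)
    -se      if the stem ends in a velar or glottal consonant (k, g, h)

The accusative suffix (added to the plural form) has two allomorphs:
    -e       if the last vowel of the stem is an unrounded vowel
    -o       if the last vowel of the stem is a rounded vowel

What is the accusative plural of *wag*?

*wag* — final consonant /g/ (velar/glottal) → -se → *wagse*.
The plural form *wagse* — last vowel /e/ (an unrounded vowel) → -e → *wagsee*.

wagsee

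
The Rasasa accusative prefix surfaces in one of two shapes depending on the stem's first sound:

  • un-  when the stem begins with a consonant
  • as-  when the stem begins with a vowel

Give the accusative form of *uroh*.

*uroh* — first sound /u/ (a vowel) → as- → *asuroh*.

asuroh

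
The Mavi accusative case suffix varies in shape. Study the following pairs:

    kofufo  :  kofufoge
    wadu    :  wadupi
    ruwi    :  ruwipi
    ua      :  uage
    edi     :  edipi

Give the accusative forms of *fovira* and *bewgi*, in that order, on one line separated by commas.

The pattern is height harmony: -pi when the last vowel of the stem is a high vowel (*wadu*, *ruwi*, *edi*); -ge when the last vowel of the stem is a non-high vowel (*kofufo*, *ua*).
*fovira* — last vowel /a/ (a non-high vowel) → -ge → *fovirage*.
The last vowel of *bewgi* is /i/, which is a high vowel, so the suffix is -pi, giving *bewgipi*.

fovirage, bewgipi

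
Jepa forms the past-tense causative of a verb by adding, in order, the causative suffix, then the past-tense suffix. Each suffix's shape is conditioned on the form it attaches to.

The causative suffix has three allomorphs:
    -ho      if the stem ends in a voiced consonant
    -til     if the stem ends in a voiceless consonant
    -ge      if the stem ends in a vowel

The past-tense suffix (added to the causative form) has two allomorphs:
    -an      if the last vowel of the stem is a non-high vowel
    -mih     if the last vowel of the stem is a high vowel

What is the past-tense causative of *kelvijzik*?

kelvijziktilmih

*kelvijzik*: final sound = /k/, a voiceless consonant → -til → *kelvijziktil*.
Since the last vowel of the causative form *kelvijziktil* is /i/ (a high vowel), it takes -mih, giving *kelvijziktilmih*.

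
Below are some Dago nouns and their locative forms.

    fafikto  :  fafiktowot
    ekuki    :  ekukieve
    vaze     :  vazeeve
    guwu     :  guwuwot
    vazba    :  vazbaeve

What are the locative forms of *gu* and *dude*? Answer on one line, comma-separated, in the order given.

The suffix is conditioned by the last vowel: -wot when the last vowel of the stem is a rounded vowel (*fafikto*, *guwu*); -eve when the last vowel of the stem is an unrounded vowel (*ekuki*, *vaze*, *vazba*).
Since the last vowel of *gu* is /u/ (a rounded vowel), it takes -wot, giving *guwot*.
The last vowel of *dude* is /e/, which is an unrounded vowel, so the suffix is -eve, giving *dudeeve*.

guwot, dudeeve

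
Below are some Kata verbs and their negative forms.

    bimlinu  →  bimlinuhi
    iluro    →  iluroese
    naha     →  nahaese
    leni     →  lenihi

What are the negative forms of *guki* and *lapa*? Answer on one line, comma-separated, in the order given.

gukihi, lapaese

The pattern is height harmony: -hi when the last vowel of the stem is a high vowel (*bimlinu*, *leni*); -ese when the last vowel of the stem is a non-high vowel (*iluro*, *naha*).
*guki*: last vowel = /i/, a high vowel → -hi → *gukihi*.
*lapa*: last vowel = /a/, a non-high vowel → -ese → *lapaese*.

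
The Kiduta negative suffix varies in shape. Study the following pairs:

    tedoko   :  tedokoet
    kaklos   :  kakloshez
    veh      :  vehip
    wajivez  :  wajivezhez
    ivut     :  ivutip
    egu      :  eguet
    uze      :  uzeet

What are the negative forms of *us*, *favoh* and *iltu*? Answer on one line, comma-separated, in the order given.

Looking at the final sound of each stem: -hez when the stem ends in a sibilant (*kaklos*, *wajivez*); -ip when the stem ends in a non-sibilant consonant (*veh*, *ivut*); -et when the stem ends in a vowel (*tedoko*, *egu*, *uze*).
*us*: final sound = /s/, a sibilant → -hez → *ushez*.
Since the final sound of *favoh* is /h/ (a non-sibilant consonant), it takes -ip, giving *favohip*.
The final sound of *iltu* is /u/, which is a vowel, so the suffix is -et, giving *iltuet*.

ushez, favohip, iltuet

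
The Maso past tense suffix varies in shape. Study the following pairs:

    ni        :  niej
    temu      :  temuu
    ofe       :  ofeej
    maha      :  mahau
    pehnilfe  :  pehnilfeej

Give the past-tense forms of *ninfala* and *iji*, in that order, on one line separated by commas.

ninfalau, ijiej

The suffix is conditioned by the last vowel: -ej when the last vowel of the stem is a front vowel (*ni*, *ofe*, *pehnilfe*); -u when the last vowel of the stem is a back vowel (*temu*, *maha*).
*ninfala* — last vowel /a/ (a back vowel) → -u → *ninfalau*.
Since the last vowel of *iji* is /i/ (a front vowel), it takes -ej, giving *ijiej*.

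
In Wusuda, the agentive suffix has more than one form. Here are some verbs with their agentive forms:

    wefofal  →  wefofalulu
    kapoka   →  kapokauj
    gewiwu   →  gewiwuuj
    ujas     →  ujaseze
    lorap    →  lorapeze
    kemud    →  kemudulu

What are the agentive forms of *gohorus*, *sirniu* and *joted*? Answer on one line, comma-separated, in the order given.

gohoruseze, sirniuuj, jotedulu

Looking at the final sound of each stem: -eze when the stem ends in a voiceless consonant (*ujas*, *lorap*); -ulu when the stem ends in a voiced consonant (*wefofal*, *kemud*); -uj when the stem ends in a vowel (*kapoka*, *gewiwu*).
The final sound of *gohorus* is /s/, which is a voiceless consonant, so the suffix is -eze, giving *gohoruseze*.
Since the final sound of *sirniu* is /u/ (a vowel), it takes -uj, giving *sirniuuj*.
*joted* — final sound /d/ (a voiced consonant) → -ulu → *jotedulu*.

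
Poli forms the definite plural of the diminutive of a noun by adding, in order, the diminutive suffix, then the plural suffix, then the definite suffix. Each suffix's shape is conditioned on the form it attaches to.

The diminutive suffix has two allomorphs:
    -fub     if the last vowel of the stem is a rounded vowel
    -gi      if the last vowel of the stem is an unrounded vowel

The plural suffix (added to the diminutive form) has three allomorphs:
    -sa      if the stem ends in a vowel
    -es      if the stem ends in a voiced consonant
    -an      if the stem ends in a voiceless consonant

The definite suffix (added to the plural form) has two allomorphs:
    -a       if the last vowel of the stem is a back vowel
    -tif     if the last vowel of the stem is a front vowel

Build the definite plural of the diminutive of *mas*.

masgisaa

The last vowel of *mas* is /a/, which is an unrounded vowel, so the diminutive suffix is -gi, giving *masgi*.
Since the final sound of the diminutive form *masgi* is /i/ (a vowel), it takes -sa, giving *masgisa*.
The plural form *masgisa*: last vowel = /a/, a back vowel → -a → *masgisaa*.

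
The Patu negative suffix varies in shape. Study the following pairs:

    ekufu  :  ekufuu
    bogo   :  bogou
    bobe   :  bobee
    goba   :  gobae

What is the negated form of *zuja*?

The pattern is rounding harmony: -u when the last vowel of the stem is a rounded vowel (*ekufu*, *bogo*); -e when the last vowel of the stem is an unrounded vowel (*bobe*, *goba*).
Since the last vowel of *zuja* is /a/ (an unrounded vowel), it takes -e, giving *zujae*.

zujae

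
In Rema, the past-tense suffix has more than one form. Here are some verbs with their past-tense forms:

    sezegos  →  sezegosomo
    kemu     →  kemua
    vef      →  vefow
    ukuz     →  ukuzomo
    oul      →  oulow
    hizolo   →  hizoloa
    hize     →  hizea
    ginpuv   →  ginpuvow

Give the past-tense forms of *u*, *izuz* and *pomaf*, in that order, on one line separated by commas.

ua, izuzomo, pomafow

The suffix is conditioned by the final sound: -omo when the stem ends in a sibilant (*sezegos*, *ukuz*); -ow when the stem ends in a non-sibilant consonant (*vef*, *oul*, *ginpuv*); -a when the stem ends in a vowel (*kemu*, *hizolo*, *hize*).
Since the final sound of *u* is /u/ (a vowel), it takes -a, giving *ua*.
The final sound of *izuz* is /z/, which is a sibilant, so the suffix is -omo, giving *izuzomo*.
*pomaf*: final sound = /f/, a non-sibilant consonant → -ow → *pomafow*.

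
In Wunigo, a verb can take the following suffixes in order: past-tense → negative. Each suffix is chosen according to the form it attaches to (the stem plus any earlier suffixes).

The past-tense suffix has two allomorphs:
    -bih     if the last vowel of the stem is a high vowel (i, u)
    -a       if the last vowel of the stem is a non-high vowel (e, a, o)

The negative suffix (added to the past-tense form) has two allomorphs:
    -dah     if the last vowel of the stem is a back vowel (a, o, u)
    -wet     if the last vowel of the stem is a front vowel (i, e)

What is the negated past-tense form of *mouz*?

mouzbihwet

The last vowel of *mouz* is /u/, which is a high vowel, so the past-tense suffix is -bih, giving *mouzbih*.
The last vowel of the past-tense form *mouzbih* is /i/, which is a front vowel, so the negative suffix is -wet, giving *mouzbihwet*.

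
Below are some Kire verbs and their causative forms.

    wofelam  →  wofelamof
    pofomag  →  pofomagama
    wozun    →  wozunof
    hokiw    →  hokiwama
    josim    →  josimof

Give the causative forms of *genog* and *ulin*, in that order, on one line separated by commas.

genogama, ulinof

The pattern is nasality of the final consonant: -of when the stem ends in a nasal (*wofelam*, *wozun*, *josim*); -ama when the stem ends in a non-nasal consonant (*pofomag*, *hokiw*).
Since the final consonant of *genog* is /g/ (non-nasal), it takes -ama, giving *genogama*.
Since the final consonant of *ulin* is /n/ (a nasal), it takes -of, giving *ulinof*.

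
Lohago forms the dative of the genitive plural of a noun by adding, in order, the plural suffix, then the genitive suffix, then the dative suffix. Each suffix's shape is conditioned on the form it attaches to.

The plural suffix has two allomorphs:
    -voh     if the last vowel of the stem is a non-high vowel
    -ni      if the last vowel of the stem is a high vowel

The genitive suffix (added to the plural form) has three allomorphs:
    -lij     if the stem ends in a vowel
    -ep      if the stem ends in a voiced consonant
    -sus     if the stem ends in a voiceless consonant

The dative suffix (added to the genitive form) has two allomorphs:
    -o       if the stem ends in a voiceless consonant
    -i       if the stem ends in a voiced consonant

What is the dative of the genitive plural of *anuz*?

Since the last vowel of *anuz* is /u/ (a high vowel), it takes -ni, giving *anuzni*.
The plural form *anuzni* — final sound /i/ (a vowel) → -lij → *anuznilij*.
Since the final consonant of the genitive form *anuznilij* is /j/ (voiced), it takes -i, giving *anuzniliji*.

anuzniliji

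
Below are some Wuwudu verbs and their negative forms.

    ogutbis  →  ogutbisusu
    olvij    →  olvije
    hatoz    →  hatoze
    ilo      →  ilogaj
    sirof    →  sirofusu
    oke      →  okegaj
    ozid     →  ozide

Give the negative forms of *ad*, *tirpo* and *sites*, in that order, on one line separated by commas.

The pattern is voicing of the final sound: -usu when the stem ends in a voiceless consonant (*ogutbis*, *sirof*); -e when the stem ends in a voiced consonant (*olvij*, *hatoz*, *ozid*); -gaj when the stem ends in a vowel (*ilo*, *oke*).
*ad*: final sound = /d/, a voiced consonant → -e → *ade*.
Since the final sound of *tirpo* is /o/ (a vowel), it takes -gaj, giving *tirpogaj*.
*sites* — final sound /s/ (a voiceless consonant) → -usu → *sitesusu*.

ade, tirpogaj, sitesusu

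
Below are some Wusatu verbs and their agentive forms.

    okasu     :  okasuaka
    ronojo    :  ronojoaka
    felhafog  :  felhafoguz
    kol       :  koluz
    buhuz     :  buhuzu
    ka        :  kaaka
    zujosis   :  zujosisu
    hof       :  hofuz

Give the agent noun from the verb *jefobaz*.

jefobazu

The alternation tracks the final sound of the stem — -u when the stem ends in a sibilant (*buhuz*, *zujosis*); -uz when the stem ends in a non-sibilant consonant (*felhafog*, *kol*, *hof*); -aka when the stem ends in a vowel (*okasu*, *ronojo*, *ka*).
The final sound of *jefobaz* is /z/, which is a sibilant, so the suffix is -u, giving *jefobazu*.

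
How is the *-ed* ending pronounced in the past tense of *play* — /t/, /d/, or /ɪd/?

The stem *play* ends in a voiced sound other than /d/.
The -ed suffix is realized as /ɪd/ after /t, d/; as /t/ after other voiceless consonants; and as /d/ after other voiced sounds.
So -ed on *play* is pronounced /d/.

/d/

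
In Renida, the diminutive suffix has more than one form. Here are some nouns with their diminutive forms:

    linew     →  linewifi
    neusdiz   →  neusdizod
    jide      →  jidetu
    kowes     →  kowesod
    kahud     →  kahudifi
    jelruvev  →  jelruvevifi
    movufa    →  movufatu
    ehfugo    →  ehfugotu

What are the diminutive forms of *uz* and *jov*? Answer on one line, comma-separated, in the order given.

The suffix is conditioned by the final sound: -od when the stem ends in a sibilant (*neusdiz*, *kowes*); -ifi when the stem ends in a non-sibilant consonant (*linew*, *kahud*, *jelruvev*); -tu when the stem ends in a vowel (*jide*, *movufa*, *ehfugo*).
*uz* — final sound /z/ (a sibilant) → -od → *uzod*.
Since the final sound of *jov* is /v/ (a non-sibilant consonant), it takes -ifi, giving *jovifi*.

uzod, jovifi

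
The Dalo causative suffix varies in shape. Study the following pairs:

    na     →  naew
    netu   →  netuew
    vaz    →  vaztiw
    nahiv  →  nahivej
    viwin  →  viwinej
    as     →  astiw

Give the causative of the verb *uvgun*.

The pattern is sibilance of the final sound: -tiw when the stem ends in a sibilant (*vaz*, *as*); -ej when the stem ends in a non-sibilant consonant (*nahiv*, *viwin*); -ew when the stem ends in a vowel (*na*, *netu*).
The final sound of *uvgun* is /n/, which is a non-sibilant consonant, so the suffix is -ej, giving *uvgunej*.

uvgunej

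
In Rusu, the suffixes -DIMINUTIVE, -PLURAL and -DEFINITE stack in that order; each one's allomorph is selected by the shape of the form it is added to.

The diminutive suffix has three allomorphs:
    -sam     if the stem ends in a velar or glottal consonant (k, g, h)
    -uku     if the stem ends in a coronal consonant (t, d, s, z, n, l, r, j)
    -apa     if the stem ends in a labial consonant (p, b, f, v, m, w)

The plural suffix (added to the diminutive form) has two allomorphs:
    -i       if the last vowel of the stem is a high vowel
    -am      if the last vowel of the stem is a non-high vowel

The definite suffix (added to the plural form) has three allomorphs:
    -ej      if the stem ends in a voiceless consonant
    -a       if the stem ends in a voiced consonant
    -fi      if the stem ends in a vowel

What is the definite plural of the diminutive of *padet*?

The final consonant of *padet* is /t/, which is coronal, so the diminutive suffix is -uku, giving *padetuku*.
The diminutive form *padetuku*: last vowel = /u/, a high vowel → -i → *padetukui*.
The final sound of the plural form *padetukui* is /i/, which is a vowel, so the definite suffix is -fi, giving *padetukuifi*.

padetukuifi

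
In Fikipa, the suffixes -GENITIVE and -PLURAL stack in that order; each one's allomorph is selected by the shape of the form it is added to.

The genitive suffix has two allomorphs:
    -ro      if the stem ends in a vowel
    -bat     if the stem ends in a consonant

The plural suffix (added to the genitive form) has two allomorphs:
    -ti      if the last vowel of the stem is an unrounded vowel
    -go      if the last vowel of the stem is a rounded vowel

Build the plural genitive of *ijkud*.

ijkudbatti

Since the final sound of *ijkud* is /d/ (a consonant), it takes -bat, giving *ijkudbat*.
The genitive form *ijkudbat* — last vowel /a/ (an unrounded vowel) → -ti → *ijkudbatti*.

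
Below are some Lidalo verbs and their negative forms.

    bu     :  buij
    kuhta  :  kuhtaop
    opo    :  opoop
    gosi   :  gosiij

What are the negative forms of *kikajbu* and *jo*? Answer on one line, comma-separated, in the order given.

kikajbuij, joop

Looking at the last vowel of each stem: -ij when the last vowel of the stem is a high vowel (*bu*, *gosi*); -op when the last vowel of the stem is a non-high vowel (*kuhta*, *opo*).
*kikajbu* — last vowel /u/ (a high vowel) → -ij → *kikajbuij*.
Since the last vowel of *jo* is /o/ (a non-high vowel), it takes -op, giving *joop*.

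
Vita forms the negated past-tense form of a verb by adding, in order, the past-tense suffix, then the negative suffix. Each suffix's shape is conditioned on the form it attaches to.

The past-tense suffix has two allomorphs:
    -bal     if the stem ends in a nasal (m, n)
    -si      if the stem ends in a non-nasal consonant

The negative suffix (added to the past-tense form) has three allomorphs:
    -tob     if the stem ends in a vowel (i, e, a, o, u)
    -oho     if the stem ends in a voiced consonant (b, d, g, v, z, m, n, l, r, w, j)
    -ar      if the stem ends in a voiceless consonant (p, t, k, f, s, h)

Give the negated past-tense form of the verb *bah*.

bahsitob

Since the final consonant of *bah* is /h/ (non-nasal), it takes -si, giving *bahsi*.
The final sound of the past-tense form *bahsi* is /i/, which is a vowel, so the negative suffix is -tob, giving *bahsitob*.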